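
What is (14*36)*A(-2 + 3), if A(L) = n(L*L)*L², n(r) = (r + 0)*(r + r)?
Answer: 1008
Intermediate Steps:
n(r) = 2*r² (n(r) = r*(2*r) = 2*r²)
A(L) = 2*L⁶ (A(L) = (2*(L*L)²)*L² = (2*(L²)²)*L² = (2*L⁴)*L² = 2*L⁶)
(14*36)*A(-2 + 3) = (14*36)*(2*(-2 + 3)⁶) = 504*(2*1⁶) = 504*(2*1) = 504*2 = 1008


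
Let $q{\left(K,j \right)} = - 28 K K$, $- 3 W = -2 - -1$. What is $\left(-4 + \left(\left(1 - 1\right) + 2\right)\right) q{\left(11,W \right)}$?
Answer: $6776$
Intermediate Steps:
$W = \frac{1}{3}$ ($W = - \frac{-2 - -1}{3} = - \frac{-2 + 1}{3} = \left(- \frac{1}{3}\right) \left(-1\right) = \frac{1}{3} \approx 0.33333$)
$q{\left(K,j \right)} = - 28 K^{2}$
$\left(-4 + \left(\left(1 - 1\right) + 2\right)\right) q{\left(11,W \right)} = \left(-4 + \left(\left(1 - 1\right) + 2\right)\right) \left(- 28 \cdot 11^{2}\right) = \left(-4 + \left(0 + 2\right)\right) \left(\left(-28\right) 121\right) = \left(-4 + 2\right) \left(-3388\right) = \left(-2\right) \left(-3388\right) = 6776$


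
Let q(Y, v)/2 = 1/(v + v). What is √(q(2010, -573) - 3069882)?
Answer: I*√1007931287751/573 ≈ 1752.1*I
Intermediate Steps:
q(Y, v) = 1/v (q(Y, v) = 2/(v + v) = 2/((2*v)) = 2*(1/(2*v)) = 1/v)
√(q(2010, -573) - 3069882) = √(1/(-573) - 3069882) = √(-1/573 - 3069882) = √(-1759042387/573) = I*√1007931287751/573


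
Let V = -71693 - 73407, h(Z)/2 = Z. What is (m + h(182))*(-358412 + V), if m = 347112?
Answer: -174958335712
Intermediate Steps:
h(Z) = 2*Z
V = -145100
(m + h(182))*(-358412 + V) = (347112 + 2*182)*(-358412 - 145100) = (347112 + 364)*(-503512) = 347476*(-503512) = -174958335712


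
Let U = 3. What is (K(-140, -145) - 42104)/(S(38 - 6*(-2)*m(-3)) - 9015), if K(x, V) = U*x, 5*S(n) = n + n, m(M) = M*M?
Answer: 212620/44783 ≈ 4.7478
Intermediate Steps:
m(M) = M²
S(n) = 2*n/5 (S(n) = (n + n)/5 = (2*n)/5 = 2*n/5)
K(x, V) = 3*x
(K(-140, -145) - 42104)/(S(38 - 6*(-2)*m(-3)) - 9015) = (3*(-140) - 42104)/(2*(38 - 6*(-2)*(-3)²)/5 - 9015) = (-420 - 42104)/(2*(38 - (-12)*9)/5 - 9015) = -42524/(2*(38 - 1*(-108))/5 - 9015) = -42524/(2*(38 + 108)/5 - 9015) = -42524/((⅖)*146 - 9015) = -42524/(292/5 - 9015) = -42524/(-44783/5) = -42524*(-5/44783) = 212620/44783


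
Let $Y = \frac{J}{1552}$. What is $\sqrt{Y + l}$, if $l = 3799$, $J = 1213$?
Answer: $\frac{\sqrt{572034317}}{388} \approx 61.642$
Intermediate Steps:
$Y = \frac{1213}{1552} \approx 0.78157$
$\sqrt{Y + l} = \sqrt{\frac{1213}{1552} + 3799} = \sqrt{\frac{5897261}{1552}} = \frac{\sqrt{572034317}}{388}$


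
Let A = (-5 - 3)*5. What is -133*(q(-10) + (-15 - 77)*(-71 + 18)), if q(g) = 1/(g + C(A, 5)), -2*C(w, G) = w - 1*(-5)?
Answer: -9727886/15 ≈ -6.4853e+5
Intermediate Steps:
A = -40 (A = -8*5 = -40)
C(w, G) = -5/2 - w/2 (C(w, G) = -(w - 1*(-5))/2 = -(w + 5)/2 = -(5 + w)/2 = -5/2 - w/2)
q(g) = 1/(35/2 + g) (q(g) = 1/(g + (-5/2 - 1/2*(-40))) = 1/(g + (-5/2 + 20)) = 1/(g + 35/2) = 1/(35/2 + g))
-133*(q(-10) + (-15 - 77)*(-71 + 18)) = -133*(2/(35 + 2*(-10)) + (-15 - 77)*(-71 + 18)) = -133*(2/(35 - 20) - 92*(-53)) = -133*(2/15 + 4876) = -133*73142/15 = -9727886/15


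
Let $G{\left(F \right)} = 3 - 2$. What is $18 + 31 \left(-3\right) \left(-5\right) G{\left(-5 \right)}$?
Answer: $483$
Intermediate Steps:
$G{\left(F \right)} = 1$
$18 + 31 \left(-3\right) \left(-5\right) G{\left(-5 \right)} = 18 + 31 \left(-3\right) \left(-5\right) 1 = 18 + 31 \cdot 15 \cdot 1 = 18 + 31 \cdot 15 = 18 + 465 = 483$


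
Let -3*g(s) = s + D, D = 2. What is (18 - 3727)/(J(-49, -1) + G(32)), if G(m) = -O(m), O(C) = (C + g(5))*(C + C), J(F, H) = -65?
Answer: 11127/5891 ≈ 1.8888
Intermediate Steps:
g(s) = -⅔ - s/3 (g(s) = -(s + 2)/3 = -(2 + s)/3 = -⅔ - s/3)
O(C) = 2*C*(-7/3 + C) (O(C) = (C + (-⅔ - ⅓*5))*(C + C) = (C + (-⅔ - 5/3))*(2*C) = (C - 7/3)*(2*C) = (-7/3 + C)*(2*C) = 2*C*(-7/3 + C))
G(m) = -2*m*(-7 + 3*m)/3
(18 - 3727)/(J(-49, -1) + G(32)) = (18 - 3727)/(-65 + (⅔)*32*(7 - 3*32)) = -3709/(-65 + (⅔)*32*(7 - 96)) = -3709/(-65 + (⅔)*32*(-89)) = -3709/(-65 - 5696/3) = -3709/(-5891/3) = -3709*(-3/5891) = 11127/5891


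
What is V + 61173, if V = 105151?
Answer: 166324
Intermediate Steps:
V + 61173 = 105151 + 61173 = 166324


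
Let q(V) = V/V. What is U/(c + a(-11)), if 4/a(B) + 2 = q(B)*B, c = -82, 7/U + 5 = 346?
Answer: -91/364870 ≈ -0.00024940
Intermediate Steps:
U = 7/341 (U = 7/(-5 + 346) = 7/341 ≈ 0.020528)
q(V) = 1
a(B) = 4/(-2 + B) (a(B) = 4/(-2 + 1*B) = 4/(-2 + B))
U/(c + a(-11)) = 7/(341*(-82 + 4/(-2 - 11))) = 7/(341*(-82 + 4/(-13))) = 7/(341*(-82 + 4*(-1/13))) = 7/(341*(-82 - 4/13)) = 7/(341*(-1070/13)) = (7/341)*(-13/1070) = -91/364870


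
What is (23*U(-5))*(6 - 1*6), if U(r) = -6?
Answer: 0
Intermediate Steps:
(23*U(-5))*(6 - 1*6) = (23*(-6))*(6 - 1*6) = -138*(6 - 6) = -138*0 = 0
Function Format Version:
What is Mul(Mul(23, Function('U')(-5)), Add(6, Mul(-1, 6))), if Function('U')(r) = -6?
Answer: 0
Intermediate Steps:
Mul(Mul(23, Function('U')(-5)), Add(6, Mul(-1, 6))) = Mul(Mul(23, -6), Add(6, Mul(-1, 6))) = Mul(-138, Add(6, -6)) = Mul(-138, 0) = 0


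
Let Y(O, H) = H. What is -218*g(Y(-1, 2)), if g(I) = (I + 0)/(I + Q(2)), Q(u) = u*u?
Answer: -218/3 ≈ -72.667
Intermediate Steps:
Q(u) = u**2
g(I) = I/(4 + I) (g(I) = (I + 0)/(I + 2**2) = I/(I + 4) = I/(4 + I))
-218*g(Y(-1, 2)) = -436/(4 + 2) = -436/6 = -218*1/3 = -218/3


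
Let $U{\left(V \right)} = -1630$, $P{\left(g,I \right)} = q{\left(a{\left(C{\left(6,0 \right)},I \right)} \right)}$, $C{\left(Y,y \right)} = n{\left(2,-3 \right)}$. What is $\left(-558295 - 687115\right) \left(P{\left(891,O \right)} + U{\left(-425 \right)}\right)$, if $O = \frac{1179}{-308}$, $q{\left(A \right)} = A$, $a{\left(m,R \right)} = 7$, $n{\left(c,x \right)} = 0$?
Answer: $2021300430$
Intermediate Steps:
$C{\left(Y,y \right)} = 0$
$O = - \frac{1179}{308}$ ($O = 1179 \left(- \frac{1}{308}\right) = - \frac{1179}{308} \approx -3.8279$)
$P{\left(g,I \right)} = 7$
$\left(-558295 - 687115\right) \left(P{\left(891,O \right)} + U{\left(-425 \right)}\right) = \left(-558295 - 687115\right) \left(7 - 1630\right) = \left(-1245410\right) \left(-1623\right) = 2021300430$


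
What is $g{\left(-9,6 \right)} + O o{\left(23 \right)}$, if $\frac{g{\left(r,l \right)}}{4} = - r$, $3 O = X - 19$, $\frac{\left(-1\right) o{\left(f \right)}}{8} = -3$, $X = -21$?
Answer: $-284$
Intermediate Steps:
$o{\left(f \right)} = 24$ ($o{\left(f \right)} = \left(-8\right) \left(-3\right) = 24$)
$O = - \frac{40}{3}$ ($O = \frac{-21 - 19}{3} = \frac{1}{3} \left(-40\right) = - \frac{40}{3} \approx -13.333$)
$g{\left(r,l \right)} = - 4 r$ ($g{\left(r,l \right)} = 4 \left(- r\right) = - 4 r$)
$g{\left(-9,6 \right)} + O o{\left(23 \right)} = \left(-4\right) \left(-9\right) - 320 = 36 - 320 = -284$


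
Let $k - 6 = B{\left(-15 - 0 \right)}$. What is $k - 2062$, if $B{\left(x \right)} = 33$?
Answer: $-2023$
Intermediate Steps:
$k = 39$ ($k = 6 + 33 = 39$)
$k - 2062 = 39 - 2062 = -2023$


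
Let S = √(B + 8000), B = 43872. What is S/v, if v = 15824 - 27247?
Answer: -4*√3242/11423 ≈ -0.019938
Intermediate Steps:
v = -11423
S = 4*√3242 (S = √(43872 + 8000) = √51872 = 4*√3242 ≈ 227.75)
S/v = (4*√3242)/(-11423) = (4*√3242)*(-1/11423) = -4*√3242/11423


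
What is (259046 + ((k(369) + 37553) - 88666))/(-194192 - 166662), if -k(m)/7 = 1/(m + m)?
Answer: -153454547/266310252 ≈ -0.57622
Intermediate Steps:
k(m) = -7/(2*m) (k(m) = -7/(m + m) = -7*1/(2*m) = -7/(2*m))
(259046 + ((k(369) + 37553) - 88666))/(-194192 - 166662) = (259046 + ((-7/2/369 + 37553) - 88666))/(-194192 - 166662) = (259046 + ((-7/2*1/369 + 37553) - 88666))/(-360854) = (259046 + ((-7/738 + 37553) - 88666))*(-1/360854) = (259046 + (27714107/738 - 88666))*(-1/360854) = (259046 - 37721401/738)*(-1/360854) = (153454547/738)*(-1/360854) = -153454547/266310252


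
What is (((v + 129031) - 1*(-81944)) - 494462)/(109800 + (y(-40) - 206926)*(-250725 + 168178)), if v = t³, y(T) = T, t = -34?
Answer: -322791/17084532202 ≈ -1.8894e-5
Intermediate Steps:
v = -39304 (v = (-34)³ = -39304)
(((v + 129031) - 1*(-81944)) - 494462)/(109800 + (y(-40) - 206926)*(-250725 + 168178)) = (((-39304 + 129031) - 1*(-81944)) - 494462)/(109800 + (-40 - 206926)*(-250725 + 168178)) = ((89727 + 81944) - 494462)/(109800 - 206966*(-82547)) = (171671 - 494462)/(109800 + 17084422402) = -322791/17084532202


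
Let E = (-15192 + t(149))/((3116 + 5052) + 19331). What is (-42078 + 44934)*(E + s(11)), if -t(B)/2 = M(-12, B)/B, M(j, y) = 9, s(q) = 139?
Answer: 1620117873528/4097351 ≈ 3.9541e+5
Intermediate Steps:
t(B) = -18/B
E = -2263626/4097351 (E = (-15192 - 18/149)/((3116 + 5052) + 19331) = (-15192 - 18*1/149)/(8168 + 19331) = (-15192 - 18/149)/27499 = -2263626/149*1/27499 = -2263626/4097351 ≈ -0.55246)
(-42078 + 44934)*(E + s(11)) = (-42078 + 44934)*(-2263626/4097351 + 139) = 2856*(567268163/4097351) = 1620117873528/4097351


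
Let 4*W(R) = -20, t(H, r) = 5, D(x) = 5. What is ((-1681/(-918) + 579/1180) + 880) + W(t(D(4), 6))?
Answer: 475175051/541620 ≈ 877.32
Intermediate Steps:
W(R) = -5 (W(R) = (1/4)*(-20) = -5)
((-1681/(-918) + 579/1180) + 880) + W(t(D(4), 6)) = ((-1681/(-918) + 579/1180) + 880) - 5 = ((-1681*(-1/918) + 579*(1/1180)) + 880) - 5 = ((1681/918 + 579/1180) + 880) - 5 = (1257551/541620 + 880) - 5 = 477883151/541620 - 5 = 475175051/541620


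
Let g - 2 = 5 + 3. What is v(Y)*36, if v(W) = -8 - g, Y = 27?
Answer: -648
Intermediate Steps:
g = 10 (g = 2 + (5 + 3) = 2 + 8 = 10)
v(W) = -18 (v(W) = -8 - 1*10 = -8 - 10 = -18)
v(Y)*36 = -18*36 = -648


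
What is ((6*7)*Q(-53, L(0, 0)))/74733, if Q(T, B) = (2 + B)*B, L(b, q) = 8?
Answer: 1120/24911 ≈ 0.044960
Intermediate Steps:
Q(T, B) = B*(2 + B)
((6*7)*Q(-53, L(0, 0)))/74733 = ((6*7)*(8*(2 + 8)))/74733 = (42*(8*10))*(1/74733) = (42*80)*(1/74733) = 3360*(1/74733) = 1120/24911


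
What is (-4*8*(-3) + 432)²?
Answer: 278784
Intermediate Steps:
(-4*8*(-3) + 432)² = (-32*(-3) + 432)² = (96 + 432)² = 528² = 278784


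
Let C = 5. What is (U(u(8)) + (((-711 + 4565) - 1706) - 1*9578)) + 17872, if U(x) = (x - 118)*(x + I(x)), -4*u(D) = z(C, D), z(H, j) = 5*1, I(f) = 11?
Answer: 148469/16 ≈ 9279.3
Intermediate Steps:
z(H, j) = 5
u(D) = -5/4 (u(D) = -¼*5 = -5/4)
U(x) = (-118 + x)*(11 + x) (U(x) = (x - 118)*(x + 11) = (-118 + x)*(11 + x))
(U(u(8)) + (((-711 + 4565) - 1706) - 1*9578)) + 17872 = ((-1298 + (-5/4)² - 107*(-5/4)) + (((-711 + 4565) - 1706) - 1*9578)) + 17872 = ((-1298 + 25/16 + 535/4) + ((3854 - 1706) - 9578)) + 17872 = (-18603/16 + (2148 - 9578)) + 17872 = (-18603/16 - 7430) + 17872 = -137483/16 + 17872 = 148469/16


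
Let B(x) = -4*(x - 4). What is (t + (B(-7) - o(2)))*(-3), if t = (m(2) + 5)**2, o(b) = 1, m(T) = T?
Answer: -276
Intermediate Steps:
B(x) = 16 - 4*x (B(x) = -4*(-4 + x) = 16 - 4*x)
t = 49 (t = (2 + 5)**2 = 7**2 = 49)
(t + (B(-7) - o(2)))*(-3) = (49 + ((16 - 4*(-7)) - 1*1))*(-3) = (49 + ((16 + 28) - 1))*(-3) = (49 + (44 - 1))*(-3) = (49 + 43)*(-3) = 92*(-3) = -276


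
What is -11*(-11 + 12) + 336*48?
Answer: 16117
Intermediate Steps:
-11*(-11 + 12) + 336*48 = -11*1 + 16128 = -11 + 16128 = 16117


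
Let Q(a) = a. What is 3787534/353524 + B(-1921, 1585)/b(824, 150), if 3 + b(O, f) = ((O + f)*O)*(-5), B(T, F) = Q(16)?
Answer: 7599462572069/709325224846 ≈ 10.714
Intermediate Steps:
B(T, F) = 16
b(O, f) = -3 - 5*O*(O + f) (b(O, f) = -3 + ((O + f)*O)*(-5) = -3 + (O*(O + f))*(-5) = -3 - 5*O*(O + f))
3787534/353524 + B(-1921, 1585)/b(824, 150) = 3787534/353524 + 16/(-3 - 5*824² - 5*824*150) = 3787534*(1/353524) + 16/(-3 - 5*678976 - 618000) = 1893767/176762 + 16/(-3 - 3394880 - 618000) = 1893767/176762 + 16/(-4012883) = 1893767/176762 + 16*(-1/4012883) = 1893767/176762 - 16/4012883 = 7599462572069/709325224846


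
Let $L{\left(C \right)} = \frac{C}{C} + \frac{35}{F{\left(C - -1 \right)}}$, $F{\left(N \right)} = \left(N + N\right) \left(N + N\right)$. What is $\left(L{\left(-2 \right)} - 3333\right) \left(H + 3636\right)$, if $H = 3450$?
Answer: $- \frac{47097099}{2} \approx -2.3549 \cdot 10^{7}$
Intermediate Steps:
$F{\left(N \right)} = 4 N^{2}$ ($F{\left(N \right)} = 2 N 2 N = 4 N^{2}$)
$L{\left(C \right)} = 1 + \frac{35}{4 \left(1 + C\right)^{2}}$ ($L{\left(C \right)} = \frac{C}{C} + \frac{35}{4 \left(C - -1\right)^{2}} = 1 + \frac{35}{4 \left(C + 1\right)^{2}} = 1 + \frac{35}{4 \left(1 + C\right)^{2}}$)
$\left(L{\left(-2 \right)} - 3333\right) \left(H + 3636\right) = \left(\left(1 + \frac{35}{4 \left(1 - 2\right)^{2}}\right) - 3333\right) \left(3450 + 3636\right) = \left(\left(1 + \frac{35}{4 \cdot 1}\right) - 3333\right) 7086 = \left(\left(1 + \frac{35}{4} \cdot 1\right) - 3333\right) 7086 = \left(\left(1 + \frac{35}{4}\right) - 3333\right) 7086 = \left(\frac{39}{4} - 3333\right) 7086 = \left(- \frac{13293}{4}\right) 7086 = - \frac{47097099}{2}$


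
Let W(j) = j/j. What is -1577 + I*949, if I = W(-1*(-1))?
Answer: -628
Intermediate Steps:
W(j) = 1
I = 1
-1577 + I*949 = -1577 + 1*949 = -1577 + 949 = -628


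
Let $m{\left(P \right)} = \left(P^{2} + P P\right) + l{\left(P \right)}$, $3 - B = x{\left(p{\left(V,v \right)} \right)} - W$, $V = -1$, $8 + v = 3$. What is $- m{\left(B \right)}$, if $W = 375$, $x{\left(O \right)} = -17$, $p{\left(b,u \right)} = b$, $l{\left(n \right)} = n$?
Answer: $-312445$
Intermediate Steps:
$v = -5$ ($v = -8 + 3 = -5$)
$B = 395$ ($B = 3 - \left(-17 - 375\right) = 3 - -392 = 3 + 392 = 395$)
$m{\left(P \right)} = P + 2 P^{2}$ ($m{\left(P \right)} = \left(P^{2} + P P\right) + P = \left(P^{2} + P^{2}\right) + P = 2 P^{2} + P = P + 2 P^{2}$)
$- m{\left(B \right)} = - 395 \left(1 + 2 \cdot 395\right) = - 395 \left(1 + 790\right) = - 395 \cdot 791 = \left(-1\right) 312445 = -312445$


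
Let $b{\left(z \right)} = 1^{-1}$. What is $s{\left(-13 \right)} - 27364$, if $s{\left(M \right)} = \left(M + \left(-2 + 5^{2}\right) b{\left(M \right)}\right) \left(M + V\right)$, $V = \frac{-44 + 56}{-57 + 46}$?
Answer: $- \frac{302554}{11} \approx -27505.0$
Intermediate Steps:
$b{\left(z \right)} = 1$
$V = - \frac{12}{11}$ ($V = \frac{12}{-11} = 12 \left(- \frac{1}{11}\right) = - \frac{12}{11} \approx -1.0909$)
$s{\left(M \right)} = \left(23 + M\right) \left(- \frac{12}{11} + M\right)$ ($s{\left(M \right)} = \left(M + \left(-2 + 5^{2}\right) 1\right) \left(M - \frac{12}{11}\right) = \left(M + \left(-2 + 25\right) 1\right) \left(- \frac{12}{11} + M\right) = \left(M + 23 \cdot 1\right) \left(- \frac{12}{11} + M\right) = \left(M + 23\right) \left(- \frac{12}{11} + M\right) = \left(23 + M\right) \left(- \frac{12}{11} + M\right)$)
$s{\left(-13 \right)} - 27364 = \left(- \frac{276}{11} + \left(-13\right)^{2} + \frac{241}{11} \left(-13\right)\right) - 27364 = \left(- \frac{276}{11} + 169 - \frac{3133}{11}\right) - 27364 = - \frac{1550}{11} - 27364 = - \frac{302554}{11}$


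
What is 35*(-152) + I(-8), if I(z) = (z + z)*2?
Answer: -5352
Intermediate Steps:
I(z) = 4*z (I(z) = (2*z)*2 = 4*z)
35*(-152) + I(-8) = 35*(-152) + 4*(-8) = -5320 - 32 = -5352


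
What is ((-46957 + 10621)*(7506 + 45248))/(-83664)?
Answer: 39934778/1743 ≈ 22912.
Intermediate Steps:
((-46957 + 10621)*(7506 + 45248))/(-83664) = -36336*52754*(-1/83664) = -1916869344*(-1/83664) = 39934778/1743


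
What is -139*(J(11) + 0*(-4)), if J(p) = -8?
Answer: 1112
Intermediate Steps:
-139*(J(11) + 0*(-4)) = -139*(-8 + 0*(-4)) = -139*(-8 + 0) = -139*(-8) = 1112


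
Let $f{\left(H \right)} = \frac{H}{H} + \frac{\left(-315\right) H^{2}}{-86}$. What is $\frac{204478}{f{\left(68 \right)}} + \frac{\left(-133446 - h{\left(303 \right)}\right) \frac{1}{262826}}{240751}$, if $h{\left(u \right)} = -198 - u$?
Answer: $\frac{556354229358059369}{46085091079339298} \approx 12.072$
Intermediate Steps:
$f{\left(H \right)} = 1 + \frac{315 H^{2}}{86}$ ($f{\left(H \right)} = 1 + - 315 H^{2} \left(- \frac{1}{86}\right) = 1 + \frac{315 H^{2}}{86}$)
$\frac{204478}{f{\left(68 \right)}} + \frac{\left(-133446 - h{\left(303 \right)}\right) \frac{1}{262826}}{240751} = \frac{204478}{1 + \frac{315 \cdot 68^{2}}{86}} + \frac{\left(-133446 - \left(-198 - 303\right)\right) \frac{1}{262826}}{240751} = \frac{204478}{1 + \frac{315}{86} \cdot 4624} + \left(-133446 - \left(-198 - 303\right)\right) \frac{1}{262826} \cdot \frac{1}{240751} = \frac{204478}{1 + \frac{728280}{43}} + \left(-133446 - -501\right) \frac{1}{262826} \cdot \frac{1}{240751} = \frac{204478}{\frac{728323}{43}} + \left(-133446 + 501\right) \frac{1}{262826} \cdot \frac{1}{240751} = 204478 \cdot \frac{43}{728323} + \left(-132945\right) \frac{1}{262826} \cdot \frac{1}{240751} = \frac{8792554}{728323} - \frac{132945}{63275622326} = \frac{556354229358059369}{46085091079339298}$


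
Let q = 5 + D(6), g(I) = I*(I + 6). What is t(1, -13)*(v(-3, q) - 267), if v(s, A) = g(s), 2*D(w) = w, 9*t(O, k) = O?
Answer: -92/3 ≈ -30.667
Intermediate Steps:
t(O, k) = O/9
g(I) = I*(6 + I)
D(w) = w/2
q = 8 (q = 5 + (½)*6 = 5 + 3 = 8)
v(s, A) = s*(6 + s)
t(1, -13)*(v(-3, q) - 267) = ((⅑)*1)*(-3*(6 - 3) - 267) = (-3*3 - 267)/9 = (-9 - 267)/9 = (⅑)*(-276) = -92/3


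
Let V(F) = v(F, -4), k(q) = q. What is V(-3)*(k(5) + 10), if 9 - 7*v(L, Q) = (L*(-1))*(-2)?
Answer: 225/7 ≈ 32.143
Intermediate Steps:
v(L, Q) = 9/7 - 2*L/7 (v(L, Q) = 9/7 - L*(-1)*(-2)/7 = 9/7 - (-L)*(-2)/7 = 9/7 - 2*L/7)
V(F) = 9/7 - 2*F/7
V(-3)*(k(5) + 10) = (9/7 - 2/7*(-3))*(5 + 10) = (9/7 + 6/7)*15 = (15/7)*15 = 225/7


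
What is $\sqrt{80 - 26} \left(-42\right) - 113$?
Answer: $-113 - 126 \sqrt{6} \approx -421.64$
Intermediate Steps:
$\sqrt{80 - 26} \left(-42\right) - 113 = \sqrt{54} \left(-42\right) - 113 = 3 \sqrt{6} \left(-42\right) - 113 = - 126 \sqrt{6} - 113 = -113 - 126 \sqrt{6}$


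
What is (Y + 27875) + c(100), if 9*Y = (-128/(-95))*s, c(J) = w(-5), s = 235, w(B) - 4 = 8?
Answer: 4774693/171 ≈ 27922.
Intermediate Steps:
w(B) = 12 (w(B) = 4 + 8 = 12)
c(J) = 12
Y = 6016/171 (Y = (-128/(-95)*235)/9 = (-128*(-1/95)*235)/9 = ((128/95)*235)/9 = (⅑)*(6016/19) = 6016/171 ≈ 35.181)
(Y + 27875) + c(100) = (6016/171 + 27875) + 12 = 4772641/171 + 12 = 4774693/171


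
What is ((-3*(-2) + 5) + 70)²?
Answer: 6561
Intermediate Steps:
((-3*(-2) + 5) + 70)² = ((6 + 5) + 70)² = (11 + 70)² = 81² = 6561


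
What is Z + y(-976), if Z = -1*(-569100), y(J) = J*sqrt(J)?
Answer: 569100 - 3904*I*sqrt(61) ≈ 5.691e+5 - 30491.0*I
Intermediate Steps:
y(J) = J**(3/2)
Z = 569100
Z + y(-976) = 569100 + (-976)**(3/2) = 569100 - 3904*I*sqrt(61)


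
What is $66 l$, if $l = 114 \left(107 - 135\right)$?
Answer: $-210672$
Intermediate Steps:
$l = -3192$ ($l = 114 \left(-28\right) = -3192$)
$66 l = 66 \left(-3192\right) = -210672$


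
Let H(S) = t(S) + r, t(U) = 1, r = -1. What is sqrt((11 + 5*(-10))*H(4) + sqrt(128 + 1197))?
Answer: sqrt(5)*53**(1/4) ≈ 6.0333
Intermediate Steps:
H(S) = 0 (H(S) = 1 - 1 = 0)
sqrt((11 + 5*(-10))*H(4) + sqrt(128 + 1197)) = sqrt((11 + 5*(-10))*0 + sqrt(128 + 1197)) = sqrt((11 - 50)*0 + sqrt(1325)) = sqrt(-39*0 + 5*sqrt(53)) = sqrt(0 + 5*sqrt(53)) = sqrt(5*sqrt(53)) = sqrt(5)*53**(1/4)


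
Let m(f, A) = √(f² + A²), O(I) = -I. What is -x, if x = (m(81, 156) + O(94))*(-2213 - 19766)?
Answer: -2066026 + 65937*√3433 ≈ 1.7973e+6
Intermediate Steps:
m(f, A) = √(A² + f²)
x = 2066026 - 65937*√3433 (x = (√(156² + 81²) - 1*94)*(-2213 - 19766) = (√(24336 + 6561) - 94)*(-21979) = (√30897 - 94)*(-21979) = (3*√3433 - 94)*(-21979) = (-94 + 3*√3433)*(-21979) = 2066026 - 65937*√3433 ≈ -1.7973e+6)
-x = -(2066026 - 65937*√3433) = -2066026 + 65937*√3433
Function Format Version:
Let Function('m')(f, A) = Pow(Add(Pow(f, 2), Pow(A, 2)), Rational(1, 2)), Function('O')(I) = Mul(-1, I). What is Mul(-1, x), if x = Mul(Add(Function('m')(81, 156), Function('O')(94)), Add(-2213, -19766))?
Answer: Add(-2066026, Mul(65937, Pow(3433, Rational(1, 2)))) ≈ 1.7973e+6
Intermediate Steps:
Function('m')(f, A) = Pow(Add(Pow(A, 2), Pow(f, 2)), Rational(1, 2))
x = Add(2066026, Mul(-65937, Pow(3433, Rational(1, 2)))) (x = Mul(Add(Pow(Add(Pow(156, 2), Pow(81, 2)), Rational(1, 2)), Mul(-1, 94)), Add(-2213, -19766)) = Mul(Add(Pow(Add(24336, 6561), Rational(1, 2)), -94), -21979) = Mul(Add(Pow(30897, Rational(1, 2)), -94), -21979) = Mul(Add(Mul(3, Pow(3433, Rational(1, 2))), -94), -21979) = Mul(Add(-94, Mul(3, Pow(3433, Rational(1, 2)))), -21979) = Add(2066026, Mul(-65937, Pow(3433, Rational(1, 2)))) ≈ -1.7973e+6)
Mul(-1, x) = Mul(-1, Add(2066026, Mul(-65937, Pow(3433, Rational(1, 2))))) = Add(-2066026, Mul(65937, Pow(3433, Rational(1, 2))))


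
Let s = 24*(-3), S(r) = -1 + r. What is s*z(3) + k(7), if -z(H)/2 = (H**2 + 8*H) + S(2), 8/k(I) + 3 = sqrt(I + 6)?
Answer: 4902 + 2*sqrt(13) ≈ 4909.2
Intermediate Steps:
k(I) = 8/(-3 + sqrt(6 + I)) (k(I) = 8/(-3 + sqrt(I + 6)) = 8/(-3 + sqrt(6 + I)))
s = -72
z(H) = -2 - 16*H - 2*H**2 (z(H) = -2*((H**2 + 8*H) + (-1 + 2)) = -2*((H**2 + 8*H) + 1) = -2*(1 + H**2 + 8*H) = -2 - 16*H - 2*H**2)
s*z(3) + k(7) = -72*(-2 - 16*3 - 2*3**2) + 8/(-3 + sqrt(6 + 7)) = -72*(-2 - 48 - 2*9) + 8/(-3 + sqrt(13)) = -72*(-2 - 48 - 18) + 8/(-3 + sqrt(13)) = -72*(-68) + 8/(-3 + sqrt(13)) = 4896 + 8/(-3 + sqrt(13))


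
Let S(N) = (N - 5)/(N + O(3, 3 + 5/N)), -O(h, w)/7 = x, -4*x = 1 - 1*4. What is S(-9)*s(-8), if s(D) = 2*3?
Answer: 112/19 ≈ 5.8947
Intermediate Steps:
x = ¾ (x = -(1 - 1*4)/4 = -(1 - 4)/4 = -¼*(-3) = ¾ ≈ 0.75000)
O(h, w) = -21/4 (O(h, w) = -7*¾ = -21/4)
s(D) = 6
S(N) = (-5 + N)/(-21/4 + N) (S(N) = (N - 5)/(N - 21/4) = (-5 + N)/(-21/4 + N))
S(-9)*s(-8) = (4*(-5 - 9)/(-21 + 4*(-9)))*6 = (4*(-14)/(-21 - 36))*6 = (4*(-14)/(-57))*6 = (4*(-1/57)*(-14))*6 = (56/57)*6 = 112/19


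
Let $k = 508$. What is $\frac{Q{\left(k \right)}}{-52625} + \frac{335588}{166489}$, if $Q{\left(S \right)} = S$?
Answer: $\frac{606060072}{302120125} \approx 2.006$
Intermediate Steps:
$\frac{Q{\left(k \right)}}{-52625} + \frac{335588}{166489} = \frac{508}{-52625} + \frac{335588}{166489} = 508 \left(- \frac{1}{52625}\right) + 335588 \cdot \frac{1}{166489} = - \frac{508}{52625} + \frac{11572}{5741} = \frac{606060072}{302120125}$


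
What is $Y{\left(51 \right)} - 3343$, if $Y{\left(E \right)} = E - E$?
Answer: $-3343$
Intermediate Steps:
$Y{\left(E \right)} = 0$
$Y{\left(51 \right)} - 3343 = 0 - 3343 = -3343$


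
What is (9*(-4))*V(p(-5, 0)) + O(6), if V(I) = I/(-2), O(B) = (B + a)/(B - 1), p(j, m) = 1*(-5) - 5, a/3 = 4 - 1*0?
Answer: -882/5 ≈ -176.40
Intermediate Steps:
a = 12 (a = 3*(4 - 1*0) = 3*(4 + 0) = 3*4 = 12)
p(j, m) = -10 (p(j, m) = -5 - 5 = -10)
O(B) = (12 + B)/(-1 + B) (O(B) = (B + 12)/(B - 1) = (12 + B)/(-1 + B))
V(I) = -I/2 (V(I) = I*(-1/2) = -I/2)
(9*(-4))*V(p(-5, 0)) + O(6) = (9*(-4))*(-1/2*(-10)) + (12 + 6)/(-1 + 6) = -36*5 + 18/5 = -180 + (1/5)*18 = -180 + 18/5 = -882/5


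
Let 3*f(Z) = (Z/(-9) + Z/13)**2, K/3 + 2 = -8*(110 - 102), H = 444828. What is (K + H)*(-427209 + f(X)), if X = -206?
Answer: -2600124065731670/13689 ≈ -1.8994e+11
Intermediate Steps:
K = -198 (K = -6 + 3*(-8*(110 - 102)) = -6 + 3*(-8*8) = -6 + 3*(-64) = -6 - 192 = -198)
f(Z) = 16*Z**2/41067 (f(Z) = (Z/(-9) + Z/13)**2/3 = (Z*(-1/9) + Z*(1/13))**2/3 = (-Z/9 + Z/13)**2/3 = (-4*Z/117)**2/3 = (16*Z**2/13689)/3 = 16*Z**2/41067)
(K + H)*(-427209 + f(X)) = (-198 + 444828)*(-427209 + (16/41067)*(-206)**2) = 444630*(-427209 + (16/41067)*42436) = 444630*(-427209 + 678976/41067) = 444630*(-17543513027/41067) = -2600124065731670/13689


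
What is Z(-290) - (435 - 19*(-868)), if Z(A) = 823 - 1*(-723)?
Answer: -15381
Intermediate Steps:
Z(A) = 1546 (Z(A) = 823 + 723 = 1546)
Z(-290) - (435 - 19*(-868)) = 1546 - (435 - 19*(-868)) = 1546 - (435 + 16492) = 1546 - 1*16927 = 1546 - 16927 = -15381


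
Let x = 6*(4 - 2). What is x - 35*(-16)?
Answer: 572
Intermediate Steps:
x = 12 (x = 6*2 = 12)
x - 35*(-16) = 12 - 35*(-16) = 12 + 560 = 572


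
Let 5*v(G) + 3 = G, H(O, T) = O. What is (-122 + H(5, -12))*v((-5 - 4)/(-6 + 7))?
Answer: 1404/5 ≈ 280.80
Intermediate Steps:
v(G) = -⅗ + G/5
(-122 + H(5, -12))*v((-5 - 4)/(-6 + 7)) = (-122 + 5)*(-⅗ + ((-5 - 4)/(-6 + 7))/5) = -117*(-⅗ + (-9/1)/5) = -117*(-⅗ + (-9*1)/5) = -117*(-⅗ + (⅕)*(-9)) = -117*(-⅗ - 9/5) = -117*(-12/5) = 1404/5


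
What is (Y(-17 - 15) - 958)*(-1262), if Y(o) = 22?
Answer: 1181232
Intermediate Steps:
(Y(-17 - 15) - 958)*(-1262) = (22 - 958)*(-1262) = -936*(-1262) = 1181232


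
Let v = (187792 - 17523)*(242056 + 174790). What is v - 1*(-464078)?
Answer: 70976415652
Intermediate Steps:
v = 70975951574 (v = 170269*416846 = 70975951574)
v - 1*(-464078) = 70975951574 - 1*(-464078) = 70975951574 + 464078 = 70976415652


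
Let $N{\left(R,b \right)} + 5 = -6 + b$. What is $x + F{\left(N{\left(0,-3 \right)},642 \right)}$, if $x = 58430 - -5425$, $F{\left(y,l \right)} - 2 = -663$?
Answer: $63194$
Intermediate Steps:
$N{\left(R,b \right)} = -11 + b$ ($N{\left(R,b \right)} = -5 + \left(-6 + b\right) = -11 + b$)
$F{\left(y,l \right)} = -661$ ($F{\left(y,l \right)} = 2 - 663 = -661$)
$x = 63855$ ($x = 58430 + 5425 = 63855$)
$x + F{\left(N{\left(0,-3 \right)},642 \right)} = 63855 - 661 = 63194$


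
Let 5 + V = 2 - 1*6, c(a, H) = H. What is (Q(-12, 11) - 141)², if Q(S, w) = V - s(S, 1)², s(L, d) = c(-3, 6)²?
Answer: 2090916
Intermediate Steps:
V = -9 (V = -5 + (2 - 1*6) = -5 + (2 - 6) = -5 - 4 = -9)
s(L, d) = 36 (s(L, d) = 6² = 36)
Q(S, w) = -1305 (Q(S, w) = -9 - 1*36² = -9 - 1*1296 = -9 - 1296 = -1305)
(Q(-12, 11) - 141)² = (-1305 - 141)² = (-1446)² = 2090916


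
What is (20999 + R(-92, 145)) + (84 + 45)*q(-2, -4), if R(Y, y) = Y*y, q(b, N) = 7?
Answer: 8562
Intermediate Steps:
(20999 + R(-92, 145)) + (84 + 45)*q(-2, -4) = (20999 - 92*145) + (84 + 45)*7 = (20999 - 13340) + 129*7 = 7659 + 903 = 8562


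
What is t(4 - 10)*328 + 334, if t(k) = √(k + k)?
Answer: 334 + 656*I*√3 ≈ 334.0 + 1136.2*I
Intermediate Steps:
t(k) = √2*√k (t(k) = √(2*k) = √2*√k)
t(4 - 10)*328 + 334 = (√2*√(4 - 10))*328 + 334 = (√2*√(-6))*328 + 334 = (√2*(I*√6))*328 + 334 = (2*I*√3)*328 + 334 = 656*I*√3 + 334 = 334 + 656*I*√3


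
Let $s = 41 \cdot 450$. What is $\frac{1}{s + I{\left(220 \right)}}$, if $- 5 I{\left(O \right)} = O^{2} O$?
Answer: $- \frac{1}{2111150} \approx -4.7368 \cdot 10^{-7}$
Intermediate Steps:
$s = 18450$
$I{\left(O \right)} = - \frac{O^{3}}{5}$ ($I{\left(O \right)} = - \frac{O^{2} O}{5} = - \frac{O^{3}}{5}$)
$\frac{1}{s + I{\left(220 \right)}} = \frac{1}{18450 - \frac{220^{3}}{5}} = \frac{1}{18450 - 2129600} = \frac{1}{-2111150} = - \frac{1}{2111150}$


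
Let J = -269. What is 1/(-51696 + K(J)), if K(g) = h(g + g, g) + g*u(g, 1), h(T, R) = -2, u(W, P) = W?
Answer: 1/20663 ≈ 4.8396e-5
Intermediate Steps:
K(g) = -2 + g**2 (K(g) = -2 + g*g = -2 + g**2)
1/(-51696 + K(J)) = 1/(-51696 + (-2 + (-269)**2)) = 1/(-51696 + (-2 + 72361)) = 1/(-51696 + 72359) = 1/20663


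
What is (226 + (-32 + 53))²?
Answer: 61009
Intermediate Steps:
(226 + (-32 + 53))² = (226 + 21)² = 247² = 61009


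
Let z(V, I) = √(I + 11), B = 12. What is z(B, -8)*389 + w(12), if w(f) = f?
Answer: 12 + 389*√3 ≈ 685.77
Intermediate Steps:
z(V, I) = √(11 + I)
z(B, -8)*389 + w(12) = √(11 - 8)*389 + 12 = √3*389 + 12 = 389*√3 + 12 = 12 + 389*√3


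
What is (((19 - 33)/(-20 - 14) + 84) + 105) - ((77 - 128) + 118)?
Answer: 2081/17 ≈ 122.41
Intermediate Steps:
(((19 - 33)/(-20 - 14) + 84) + 105) - ((77 - 128) + 118) = ((-14/(-34) + 84) + 105) - (-51 + 118) = ((-14*(-1/34) + 84) + 105) - 1*67 = ((7/17 + 84) + 105) - 67 = (1435/17 + 105) - 67 = 3220/17 - 67 = 2081/17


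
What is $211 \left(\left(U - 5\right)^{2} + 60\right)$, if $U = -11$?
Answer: $66676$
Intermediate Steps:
$211 \left(\left(U - 5\right)^{2} + 60\right) = 211 \left(\left(-11 - 5\right)^{2} + 60\right) = 211 \left(\left(-16\right)^{2} + 60\right) = 211 \left(256 + 60\right) = 211 \cdot 316 = 66676$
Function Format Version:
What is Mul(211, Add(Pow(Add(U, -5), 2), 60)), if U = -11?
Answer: 66676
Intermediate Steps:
Mul(211, Add(Pow(Add(U, -5), 2), 60)) = Mul(211, Add(Pow(Add(-11, -5), 2), 60)) = Mul(211, Add(Pow(-16, 2), 60)) = Mul(211, Add(256, 60)) = Mul(211, 316) = 66676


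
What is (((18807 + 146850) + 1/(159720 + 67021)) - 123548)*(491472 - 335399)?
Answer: 1490159528204210/226741 ≈ 6.5721e+9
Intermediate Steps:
(((18807 + 146850) + 1/(159720 + 67021)) - 123548)*(491472 - 335399) = ((165657 + 1/226741) - 123548)*156073 = (37561233838/226741 - 123548)*156073 = (9547836770/226741)*156073 = 1490159528204210/226741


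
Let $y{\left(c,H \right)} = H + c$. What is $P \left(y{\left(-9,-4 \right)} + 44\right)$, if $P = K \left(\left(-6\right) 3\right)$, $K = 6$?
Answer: $-3348$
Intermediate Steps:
$P = -108$ ($P = 6 \left(\left(-6\right) 3\right) = 6 \left(-18\right) = -108$)
$P \left(y{\left(-9,-4 \right)} + 44\right) = - 108 \left(\left(-4 - 9\right) + 44\right) = - 108 \left(-13 + 44\right) = \left(-108\right) 31 = -3348$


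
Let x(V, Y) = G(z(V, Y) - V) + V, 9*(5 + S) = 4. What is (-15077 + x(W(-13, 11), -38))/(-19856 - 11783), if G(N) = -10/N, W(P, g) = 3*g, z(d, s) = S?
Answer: 2542391/5346991 ≈ 0.47548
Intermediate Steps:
S = -41/9 (S = -5 + (1/9)*4 = -5 + 4/9 = -41/9 ≈ -4.5556)
z(d, s) = -41/9
x(V, Y) = V - 10/(-41/9 - V) (x(V, Y) = -10/(-41/9 - V) + V = V - 10/(-41/9 - V))
(-15077 + x(W(-13, 11), -38))/(-19856 - 11783) = (-15077 + (3*11 + 10/(41/9 + 3*11)))/(-19856 - 11783) = (-15077 + (33 + 10/(41/9 + 33)))/(-31639) = (-15077 + (33 + 10/(338/9)))*(-1/31639) = (-15077 + (33 + 10*(9/338)))*(-1/31639) = (-15077 + (33 + 45/169))*(-1/31639) = (-15077 + 5622/169)*(-1/31639) = -2542391/169*(-1/31639) = 2542391/5346991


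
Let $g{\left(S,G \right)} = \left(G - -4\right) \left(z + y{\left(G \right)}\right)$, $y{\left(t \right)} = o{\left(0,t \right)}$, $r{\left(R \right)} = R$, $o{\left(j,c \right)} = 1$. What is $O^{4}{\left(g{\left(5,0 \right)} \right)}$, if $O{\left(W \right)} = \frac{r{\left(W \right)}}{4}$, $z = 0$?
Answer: $1$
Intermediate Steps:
$y{\left(t \right)} = 1$
$g{\left(S,G \right)} = 4 + G$ ($g{\left(S,G \right)} = \left(G - -4\right) \left(0 + 1\right) = \left(G + 4\right) 1 = \left(4 + G\right) 1 = 4 + G$)
$O{\left(W \right)} = \frac{W}{4}$
$O^{4}{\left(g{\left(5,0 \right)} \right)} = \left(\frac{4 + 0}{4}\right)^{4} = \left(\frac{1}{4} \cdot 4\right)^{4} = 1^{4} = 1$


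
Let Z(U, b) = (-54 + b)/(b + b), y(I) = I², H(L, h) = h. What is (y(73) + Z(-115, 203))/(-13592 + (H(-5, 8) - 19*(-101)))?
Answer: -2163723/4735990 ≈ -0.45687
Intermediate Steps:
Z(U, b) = (-54 + b)/(2*b) (Z(U, b) = (-54 + b)/((2*b)) = (-54 + b)*(1/(2*b)) = (-54 + b)/(2*b))
(y(73) + Z(-115, 203))/(-13592 + (H(-5, 8) - 19*(-101))) = (73² + (½)*(-54 + 203)/203)/(-13592 + (8 - 19*(-101))) = (5329 + (½)*(1/203)*149)/(-13592 + (8 + 1919)) = (5329 + 149/406)/(-13592 + 1927) = (2163723/406)/(-11665) = (2163723/406)*(-1/11665) = -2163723/4735990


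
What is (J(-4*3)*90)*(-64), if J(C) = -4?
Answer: 23040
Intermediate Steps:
(J(-4*3)*90)*(-64) = -4*90*(-64) = -360*(-64) = 23040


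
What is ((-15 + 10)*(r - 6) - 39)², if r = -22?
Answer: 10201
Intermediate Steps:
((-15 + 10)*(r - 6) - 39)² = ((-15 + 10)*(-22 - 6) - 39)² = (-5*(-28) - 39)² = (140 - 39)² = 101² = 10201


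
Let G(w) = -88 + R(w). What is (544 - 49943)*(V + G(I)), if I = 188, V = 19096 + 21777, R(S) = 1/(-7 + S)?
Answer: -364667666314/181 ≈ -2.0147e+9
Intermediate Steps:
V = 40873
G(w) = -88 + 1/(-7 + w)
(544 - 49943)*(V + G(I)) = (544 - 49943)*(40873 + (617 - 88*188)/(-7 + 188)) = -49399*(40873 + (617 - 16544)/181) = -49399*(40873 + (1/181)*(-15927)) = -49399*(40873 - 15927/181) = -49399*7382086/181 = -364667666314/181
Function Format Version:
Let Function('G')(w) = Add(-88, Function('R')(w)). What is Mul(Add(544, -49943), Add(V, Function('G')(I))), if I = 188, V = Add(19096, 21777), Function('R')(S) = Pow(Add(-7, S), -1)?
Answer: Rational(-364667666314, 181) ≈ -2.0147e+9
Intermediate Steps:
V = 40873
Function('G')(w) = Add(-88, Pow(Add(-7, w), -1))
Mul(Add(544, -49943), Add(V, Function('G')(I))) = Mul(Add(544, -49943), Add(40873, Mul(Pow(Add(-7, 188), -1), Add(617, Mul(-88, 188))))) = Mul(-49399, Add(40873, Mul(Pow(181, -1), Add(617, -16544)))) = Mul(-49399, Add(40873, Mul(Rational(1, 181), -15927))) = Mul(-49399, Add(40873, Rational(-15927, 181))) = Mul(-49399, Rational(7382086, 181)) = Rational(-364667666314, 181)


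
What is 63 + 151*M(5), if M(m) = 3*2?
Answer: 969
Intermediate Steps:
M(m) = 6
63 + 151*M(5) = 63 + 151*6 = 63 + 906 = 969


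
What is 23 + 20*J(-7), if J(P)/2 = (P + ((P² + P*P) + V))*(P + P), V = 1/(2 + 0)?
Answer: -51217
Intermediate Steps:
V = ½ (V = 1/2 = ½ ≈ 0.50000)
J(P) = 4*P*(½ + P + 2*P²) (J(P) = 2*((P + ((P² + P*P) + ½))*(P + P)) = 2*((P + ((P² + P²) + ½))*(2*P)) = 2*((P + (2*P² + ½))*(2*P)) = 2*((P + (½ + 2*P²))*(2*P)) = 2*((½ + P + 2*P²)*(2*P)) = 2*(2*P*(½ + P + 2*P²)) = 4*P*(½ + P + 2*P²))
23 + 20*J(-7) = 23 + 20*(2*(-7)*(1 + 2*(-7) + 4*(-7)²)) = 23 + 20*(2*(-7)*(1 - 14 + 4*49)) = 23 + 20*(2*(-7)*(1 - 14 + 196)) = 23 + 20*(2*(-7)*183) = 23 + 20*(-2562) = 23 - 51240 = -51217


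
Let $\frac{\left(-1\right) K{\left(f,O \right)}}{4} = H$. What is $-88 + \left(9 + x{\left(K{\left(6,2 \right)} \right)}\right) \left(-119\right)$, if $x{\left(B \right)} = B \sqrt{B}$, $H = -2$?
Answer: $-1159 - 1904 \sqrt{2} \approx -3851.7$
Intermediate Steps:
$K{\left(f,O \right)} = 8$ ($K{\left(f,O \right)} = \left(-4\right) \left(-2\right) = 8$)
$x{\left(B \right)} = B^{\frac{3}{2}}$
$-88 + \left(9 + x{\left(K{\left(6,2 \right)} \right)}\right) \left(-119\right) = -88 + \left(9 + 8^{\frac{3}{2}}\right) \left(-119\right) = -88 + \left(9 + 16 \sqrt{2}\right) \left(-119\right) = -88 - \left(1071 + 1904 \sqrt{2}\right) = -1159 - 1904 \sqrt{2}$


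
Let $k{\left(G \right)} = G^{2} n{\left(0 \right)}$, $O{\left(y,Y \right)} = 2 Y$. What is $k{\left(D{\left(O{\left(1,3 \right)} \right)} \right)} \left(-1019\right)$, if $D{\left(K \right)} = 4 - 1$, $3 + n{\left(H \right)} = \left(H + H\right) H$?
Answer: $27513$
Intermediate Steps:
$n{\left(H \right)} = -3 + 2 H^{2}$ ($n{\left(H \right)} = -3 + \left(H + H\right) H = -3 + 2 H H = -3 + 2 H^{2}$)
$D{\left(K \right)} = 3$ ($D{\left(K \right)} = 4 - 1 = 3$)
$k{\left(G \right)} = - 3 G^{2}$ ($k{\left(G \right)} = G^{2} \left(-3 + 2 \cdot 0^{2}\right) = G^{2} \left(-3 + 2 \cdot 0\right) = G^{2} \left(-3 + 0\right) = G^{2} \left(-3\right) = - 3 G^{2}$)
$k{\left(D{\left(O{\left(1,3 \right)} \right)} \right)} \left(-1019\right) = - 3 \cdot 3^{2} \left(-1019\right) = \left(-3\right) 9 \left(-1019\right) = \left(-27\right) \left(-1019\right) = 27513$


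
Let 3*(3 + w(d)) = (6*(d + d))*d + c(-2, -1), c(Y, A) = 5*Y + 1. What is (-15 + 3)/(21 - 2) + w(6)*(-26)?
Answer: -68184/19 ≈ -3588.6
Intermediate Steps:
c(Y, A) = 1 + 5*Y
w(d) = -6 + 4*d² (w(d) = -3 + ((6*(d + d))*d + (1 + 5*(-2)))/3 = -3 + ((6*(2*d))*d + (1 - 10))/3 = -3 + ((12*d)*d - 9)/3 = -3 + (12*d² - 9)/3 = -3 + (-9 + 12*d²)/3 = -3 + (-3 + 4*d²) = -6 + 4*d²)
(-15 + 3)/(21 - 2) + w(6)*(-26) = (-15 + 3)/(21 - 2) + (-6 + 4*6²)*(-26) = -12/19 + (-6 + 4*36)*(-26) = -12*1/19 + (-6 + 144)*(-26) = -12/19 + 138*(-26) = -12/19 - 3588 = -68184/19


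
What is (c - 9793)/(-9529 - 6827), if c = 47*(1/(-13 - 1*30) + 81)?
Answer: 85815/234436 ≈ 0.36605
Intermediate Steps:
c = 163654/43 (c = 47*(1/(-13 - 30) + 81) = 47*(1/(-43) + 81) = 47*(-1/43 + 81) = 47*(3482/43) = 163654/43 ≈ 3805.9)
(c - 9793)/(-9529 - 6827) = (163654/43 - 9793)/(-9529 - 6827) = -257445/43/(-16356) = -257445/43*(-1/16356) = 85815/234436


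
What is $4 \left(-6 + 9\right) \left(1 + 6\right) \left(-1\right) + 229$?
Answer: $145$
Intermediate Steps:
$4 \left(-6 + 9\right) \left(1 + 6\right) \left(-1\right) + 229 = 4 \cdot 3 \cdot 7 \left(-1\right) + 229 = 12 \left(-7\right) + 229 = -84 + 229 = 145$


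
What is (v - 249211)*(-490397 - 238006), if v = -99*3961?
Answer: 467161264050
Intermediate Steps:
v = -392139
(v - 249211)*(-490397 - 238006) = (-392139 - 249211)*(-490397 - 238006) = -641350*(-728403) = 467161264050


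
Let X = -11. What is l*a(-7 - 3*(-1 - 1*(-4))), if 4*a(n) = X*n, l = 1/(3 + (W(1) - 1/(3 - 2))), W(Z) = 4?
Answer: 22/3 ≈ 7.3333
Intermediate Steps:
l = ⅙ (l = 1/(3 + (4 - 1/(3 - 2))) = 1/(3 + (4 - 1/1)) = 1/(3 + (4 - 1*1)) = 1/(3 + (4 - 1)) = 1/(3 + 3) = 1/6 = ⅙ ≈ 0.16667)
a(n) = -11*n/4 (a(n) = (-11*n)/4 = -11*n/4)
l*a(-7 - 3*(-1 - 1*(-4))) = (-11*(-7 - 3*(-1 - 1*(-4)))/4)/6 = (-11*(-7 - 3*(-1 + 4))/4)/6 = (-11*(-7 - 3*3)/4)/6 = (-11*(-7 - 9)/4)/6 = (-11/4*(-16))/6 = (⅙)*44 = 22/3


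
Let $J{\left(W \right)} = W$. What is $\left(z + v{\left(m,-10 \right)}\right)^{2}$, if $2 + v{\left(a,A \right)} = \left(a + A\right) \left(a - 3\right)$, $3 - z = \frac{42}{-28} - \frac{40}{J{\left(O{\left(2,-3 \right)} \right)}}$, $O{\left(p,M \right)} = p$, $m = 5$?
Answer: $\frac{625}{4} \approx 156.25$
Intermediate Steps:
$z = \frac{49}{2}$ ($z = 3 - \left(\frac{42}{-28} - \frac{40}{2}\right) = 3 - \left(42 \left(- \frac{1}{28}\right) - 20\right) = 3 - \left(- \frac{3}{2} - 20\right) = 3 - - \frac{43}{2} = 3 + \frac{43}{2} = \frac{49}{2} \approx 24.5$)
$v{\left(a,A \right)} = -2 + \left(-3 + a\right) \left(A + a\right)$ ($v{\left(a,A \right)} = -2 + \left(a + A\right) \left(a - 3\right) = -2 + \left(A + a\right) \left(-3 + a\right) = -2 + \left(-3 + a\right) \left(A + a\right)$)
$\left(z + v{\left(m,-10 \right)}\right)^{2} = \left(\frac{49}{2} - \left(37 - 25\right)\right)^{2} = \left(\frac{49}{2} - 12\right)^{2} = \left(\frac{25}{2}\right)^{2} = \frac{625}{4}$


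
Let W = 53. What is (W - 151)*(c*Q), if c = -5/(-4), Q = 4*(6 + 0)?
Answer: -2940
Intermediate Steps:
Q = 24 (Q = 4*6 = 24)
c = 5/4 (c = -5*(-¼) = 5/4 ≈ 1.2500)
(W - 151)*(c*Q) = (53 - 151)*((5/4)*24) = -98*30 = -2940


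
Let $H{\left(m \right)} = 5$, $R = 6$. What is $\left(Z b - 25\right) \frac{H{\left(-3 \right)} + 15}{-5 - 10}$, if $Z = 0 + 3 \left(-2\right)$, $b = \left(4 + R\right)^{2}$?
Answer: $\frac{2500}{3} \approx 833.33$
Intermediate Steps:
$b = 100$ ($b = \left(4 + 6\right)^{2} = 10^{2} = 100$)
$Z = -6$ ($Z = 0 - 6 = -6$)
$\left(Z b - 25\right) \frac{H{\left(-3 \right)} + 15}{-5 - 10} = \left(\left(-6\right) 100 - 25\right) \frac{5 + 15}{-5 - 10} = \left(-600 - 25\right) \frac{20}{-15} = - 625 \cdot 20 \left(- \frac{1}{15}\right) = \left(-625\right) \left(- \frac{4}{3}\right) = \frac{2500}{3}$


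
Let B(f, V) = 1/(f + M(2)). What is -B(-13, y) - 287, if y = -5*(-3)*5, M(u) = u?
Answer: -3156/11 ≈ -286.91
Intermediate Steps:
y = 75 (y = 15*5 = 75)
B(f, V) = 1/(2 + f) (B(f, V) = 1/(f + 2) = 1/(2 + f))
-B(-13, y) - 287 = -1/(2 - 13) - 287 = -1/(-11) - 287 = -1*(-1/11) - 287 = 1/11 - 287 = -3156/11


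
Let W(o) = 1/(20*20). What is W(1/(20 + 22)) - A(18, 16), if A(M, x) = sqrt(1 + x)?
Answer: 1/400 - sqrt(17) ≈ -4.1206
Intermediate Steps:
W(o) = 1/400 (W(o) = (1/20)*(1/20) = 1/400)
W(1/(20 + 22)) - A(18, 16) = 1/400 - sqrt(1 + 16) = 1/400 - sqrt(17)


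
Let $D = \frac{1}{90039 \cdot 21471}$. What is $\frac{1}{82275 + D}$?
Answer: $\frac{1933227369}{159056281784476} \approx 1.2154 \cdot 10^{-5}$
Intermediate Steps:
$D = \frac{1}{1933227369}$ ($D = \frac{1}{90039} \cdot \frac{1}{21471} = \frac{1}{1933227369} \approx 5.1727 \cdot 10^{-10}$)
$\frac{1}{82275 + D} = \frac{1}{82275 + \frac{1}{1933227369}} = \frac{1}{\frac{159056281784476}{1933227369}} = \frac{1933227369}{159056281784476}$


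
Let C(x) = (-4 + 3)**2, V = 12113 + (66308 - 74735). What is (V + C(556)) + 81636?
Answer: 85323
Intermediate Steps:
V = 3686 (V = 12113 - 8427 = 3686)
C(x) = 1 (C(x) = (-1)**2 = 1)
(V + C(556)) + 81636 = (3686 + 1) + 81636 = 3687 + 81636 = 85323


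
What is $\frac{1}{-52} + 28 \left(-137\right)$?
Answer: $- \frac{199473}{52} \approx -3836.0$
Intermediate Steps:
$\frac{1}{-52} + 28 \left(-137\right) = - \frac{1}{52} - 3836 = - \frac{199473}{52}$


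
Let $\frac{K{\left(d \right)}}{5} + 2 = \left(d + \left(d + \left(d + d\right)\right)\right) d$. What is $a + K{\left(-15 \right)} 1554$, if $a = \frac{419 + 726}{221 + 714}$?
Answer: $\frac{1304785249}{187} \approx 6.9775 \cdot 10^{6}$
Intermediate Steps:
$K{\left(d \right)} = -10 + 20 d^{2}$ ($K{\left(d \right)} = -10 + 5 \left(d + \left(d + \left(d + d\right)\right)\right) d = -10 + 5 \left(d + \left(d + 2 d\right)\right) d = -10 + 5 \left(d + 3 d\right) d = -10 + 5 \cdot 4 d d = -10 + 5 \cdot 4 d^{2} = -10 + 20 d^{2}$)
$a = \frac{229}{187}$ ($a = \frac{1145}{935} = 1145 \cdot \frac{1}{935} = \frac{229}{187} \approx 1.2246$)
$a + K{\left(-15 \right)} 1554 = \frac{229}{187} + \left(-10 + 20 \left(-15\right)^{2}\right) 1554 = \frac{229}{187} + \left(-10 + 20 \cdot 225\right) 1554 = \frac{229}{187} + \left(-10 + 4500\right) 1554 = \frac{229}{187} + 4490 \cdot 1554 = \frac{229}{187} + 6977460 = \frac{1304785249}{187}$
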